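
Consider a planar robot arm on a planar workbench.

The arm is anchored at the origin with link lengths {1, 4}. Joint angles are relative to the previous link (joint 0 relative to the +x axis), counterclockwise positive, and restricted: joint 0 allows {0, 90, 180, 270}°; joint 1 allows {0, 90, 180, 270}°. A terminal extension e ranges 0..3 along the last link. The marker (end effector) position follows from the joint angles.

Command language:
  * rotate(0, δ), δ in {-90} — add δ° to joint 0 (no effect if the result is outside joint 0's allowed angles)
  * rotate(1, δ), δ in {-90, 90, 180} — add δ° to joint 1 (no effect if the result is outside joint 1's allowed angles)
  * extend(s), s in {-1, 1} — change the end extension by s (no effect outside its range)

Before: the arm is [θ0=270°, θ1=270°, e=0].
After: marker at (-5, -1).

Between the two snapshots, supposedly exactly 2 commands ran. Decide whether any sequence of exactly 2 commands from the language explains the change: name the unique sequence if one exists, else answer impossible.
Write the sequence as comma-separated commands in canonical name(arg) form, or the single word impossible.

key: running extend(1) before extend(-1) would end elsewhere — order is forced
t0: [θ0=270°, θ1=270°, e=0]
t=1 extend(-1) ⇒ [θ0=270°, θ1=270°, e=0]
t=2 extend(1) ⇒ [θ0=270°, θ1=270°, e=1]
uniquely the one of 36 2-step routes that fits.

extend(-1), extend(1)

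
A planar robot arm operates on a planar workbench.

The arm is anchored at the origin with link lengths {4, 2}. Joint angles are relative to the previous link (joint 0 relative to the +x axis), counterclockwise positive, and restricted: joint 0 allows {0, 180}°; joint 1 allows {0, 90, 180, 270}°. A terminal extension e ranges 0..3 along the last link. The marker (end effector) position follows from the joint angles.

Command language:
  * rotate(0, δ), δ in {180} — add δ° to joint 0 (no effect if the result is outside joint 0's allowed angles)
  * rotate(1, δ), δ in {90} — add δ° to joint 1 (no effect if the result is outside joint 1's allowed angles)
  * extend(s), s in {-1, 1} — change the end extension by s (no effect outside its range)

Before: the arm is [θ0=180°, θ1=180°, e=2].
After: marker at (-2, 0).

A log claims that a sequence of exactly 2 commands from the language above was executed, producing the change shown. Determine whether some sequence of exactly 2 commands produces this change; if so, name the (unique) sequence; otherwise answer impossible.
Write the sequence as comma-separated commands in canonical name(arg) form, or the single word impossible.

extend(-1), extend(-1)

start: [θ0=180°, θ1=180°, e=2]
step 1 (extend(-1)): [θ0=180°, θ1=180°, e=1]
step 2 (extend(-1)): [θ0=180°, θ1=180°, e=0]
uniquely the one of 16 2-step routes that fits.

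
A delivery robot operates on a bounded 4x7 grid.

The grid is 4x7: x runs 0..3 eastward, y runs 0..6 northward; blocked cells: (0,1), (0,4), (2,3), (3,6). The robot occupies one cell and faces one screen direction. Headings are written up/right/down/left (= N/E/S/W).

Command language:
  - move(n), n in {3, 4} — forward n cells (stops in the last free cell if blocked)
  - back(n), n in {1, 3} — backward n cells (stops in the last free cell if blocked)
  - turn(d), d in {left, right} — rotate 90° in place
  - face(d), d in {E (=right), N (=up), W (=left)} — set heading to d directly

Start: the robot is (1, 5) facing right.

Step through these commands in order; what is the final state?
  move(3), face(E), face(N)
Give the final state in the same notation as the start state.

(3, 5) facing up

begin: (1, 5) facing right
1. move(3) → (3, 5) facing right
2. face(E) → (3, 5) facing right
3. face(N) → (3, 5) facing up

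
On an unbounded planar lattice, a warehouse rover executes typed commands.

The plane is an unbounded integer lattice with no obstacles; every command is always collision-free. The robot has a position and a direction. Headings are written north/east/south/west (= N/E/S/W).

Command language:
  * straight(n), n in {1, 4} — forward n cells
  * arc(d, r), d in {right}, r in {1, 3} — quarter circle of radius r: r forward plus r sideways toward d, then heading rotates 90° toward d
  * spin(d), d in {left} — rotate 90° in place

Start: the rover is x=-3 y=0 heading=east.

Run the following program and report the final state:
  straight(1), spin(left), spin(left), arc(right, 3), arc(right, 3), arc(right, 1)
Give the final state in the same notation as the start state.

from: x=-3 y=0 heading=east
1. straight(1) → x=-2 y=0 heading=east
2. spin(left) → x=-2 y=0 heading=north
3. spin(left) → x=-2 y=0 heading=west
4. arc(right, 3) → x=-5 y=3 heading=north
5. arc(right, 3) → x=-2 y=6 heading=east
6. arc(right, 1) → x=-1 y=5 heading=south

x=-1 y=5 heading=south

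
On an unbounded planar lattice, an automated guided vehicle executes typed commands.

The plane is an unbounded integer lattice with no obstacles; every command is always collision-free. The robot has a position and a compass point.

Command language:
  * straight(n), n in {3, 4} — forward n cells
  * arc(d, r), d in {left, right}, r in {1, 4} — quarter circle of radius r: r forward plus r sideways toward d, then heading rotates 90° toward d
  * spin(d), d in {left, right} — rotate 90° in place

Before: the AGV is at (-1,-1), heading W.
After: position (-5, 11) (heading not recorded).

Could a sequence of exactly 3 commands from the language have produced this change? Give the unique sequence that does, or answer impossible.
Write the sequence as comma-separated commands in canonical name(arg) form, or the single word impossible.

key: order matters: swapping arc(right, 4) and straight(4) lands elsewhere
begin: at (-1,-1), heading W
t=1 arc(right, 4) ⇒ at (-5,3), heading N
t=2 straight(4) ⇒ at (-5,7), heading N
t=3 straight(4) ⇒ at (-5,11), heading N
no rival 3-sequence matches.

arc(right, 4), straight(4), straight(4)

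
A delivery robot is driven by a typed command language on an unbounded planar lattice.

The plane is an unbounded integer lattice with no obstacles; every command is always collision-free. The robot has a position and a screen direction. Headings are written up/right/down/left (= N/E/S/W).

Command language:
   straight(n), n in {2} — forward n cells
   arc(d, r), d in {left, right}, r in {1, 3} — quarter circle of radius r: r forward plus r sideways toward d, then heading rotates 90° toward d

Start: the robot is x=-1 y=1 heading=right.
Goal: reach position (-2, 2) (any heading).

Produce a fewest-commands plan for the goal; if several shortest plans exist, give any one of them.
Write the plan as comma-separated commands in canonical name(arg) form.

arc(left, 1), arc(left, 1), arc(left, 1)

t0: x=-1 y=1 heading=right
[1] after arc(left, 1): x=0 y=2 heading=up
[2] after arc(left, 1): x=-1 y=3 heading=left
[3] after arc(left, 1): x=-2 y=2 heading=down
shorter routes all fall short; 3 is best.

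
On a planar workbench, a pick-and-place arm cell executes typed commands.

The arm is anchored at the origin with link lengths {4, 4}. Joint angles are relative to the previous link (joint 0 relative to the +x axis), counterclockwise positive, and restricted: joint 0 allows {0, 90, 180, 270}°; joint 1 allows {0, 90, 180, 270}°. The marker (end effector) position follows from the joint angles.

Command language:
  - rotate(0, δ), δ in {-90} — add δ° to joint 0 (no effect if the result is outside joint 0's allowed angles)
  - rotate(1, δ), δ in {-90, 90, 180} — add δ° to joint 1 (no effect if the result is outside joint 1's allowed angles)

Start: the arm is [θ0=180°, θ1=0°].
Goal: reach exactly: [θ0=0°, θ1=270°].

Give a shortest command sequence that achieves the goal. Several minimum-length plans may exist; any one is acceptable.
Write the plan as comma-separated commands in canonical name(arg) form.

t0: [θ0=180°, θ1=0°]
1. rotate(0, -90) → [θ0=90°, θ1=0°]
2. rotate(0, -90) → [θ0=0°, θ1=0°]
3. rotate(1, -90) → [θ0=0°, θ1=270°]
no 2-step plan works, so 3 is optimal.

rotate(0, -90), rotate(0, -90), rotate(1, -90)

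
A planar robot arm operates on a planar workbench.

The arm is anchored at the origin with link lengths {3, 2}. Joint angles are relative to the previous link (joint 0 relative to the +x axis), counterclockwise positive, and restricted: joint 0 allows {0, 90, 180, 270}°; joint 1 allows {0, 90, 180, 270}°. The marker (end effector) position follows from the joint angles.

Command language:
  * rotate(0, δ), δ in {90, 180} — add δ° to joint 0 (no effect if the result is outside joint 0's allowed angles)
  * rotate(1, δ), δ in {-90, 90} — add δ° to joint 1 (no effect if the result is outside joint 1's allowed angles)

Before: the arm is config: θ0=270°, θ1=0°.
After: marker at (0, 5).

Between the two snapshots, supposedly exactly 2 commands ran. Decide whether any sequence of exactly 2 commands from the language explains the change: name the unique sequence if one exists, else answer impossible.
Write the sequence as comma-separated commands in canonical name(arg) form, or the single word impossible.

start: config: θ0=270°, θ1=0°
1. rotate(0, 90) → config: θ0=0°, θ1=0°
2. rotate(0, 90) → config: θ0=90°, θ1=0°
no other 2-command option fits: unique.

rotate(0, 90), rotate(0, 90)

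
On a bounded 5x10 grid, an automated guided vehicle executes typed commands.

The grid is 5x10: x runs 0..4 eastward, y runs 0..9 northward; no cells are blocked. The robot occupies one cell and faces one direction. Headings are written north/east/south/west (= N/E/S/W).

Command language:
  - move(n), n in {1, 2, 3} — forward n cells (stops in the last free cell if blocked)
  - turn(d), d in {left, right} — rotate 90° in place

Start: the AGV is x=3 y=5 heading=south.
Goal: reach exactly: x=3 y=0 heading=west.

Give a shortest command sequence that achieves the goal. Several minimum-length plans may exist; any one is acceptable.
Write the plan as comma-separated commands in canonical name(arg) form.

begin: x=3 y=5 heading=south
[1] after move(3): x=3 y=2 heading=south
[2] after move(3): x=3 y=0 heading=south
[3] after turn(right): x=3 y=0 heading=west
no 2-step plan works, so 3 is optimal.

move(3), move(3), turn(right)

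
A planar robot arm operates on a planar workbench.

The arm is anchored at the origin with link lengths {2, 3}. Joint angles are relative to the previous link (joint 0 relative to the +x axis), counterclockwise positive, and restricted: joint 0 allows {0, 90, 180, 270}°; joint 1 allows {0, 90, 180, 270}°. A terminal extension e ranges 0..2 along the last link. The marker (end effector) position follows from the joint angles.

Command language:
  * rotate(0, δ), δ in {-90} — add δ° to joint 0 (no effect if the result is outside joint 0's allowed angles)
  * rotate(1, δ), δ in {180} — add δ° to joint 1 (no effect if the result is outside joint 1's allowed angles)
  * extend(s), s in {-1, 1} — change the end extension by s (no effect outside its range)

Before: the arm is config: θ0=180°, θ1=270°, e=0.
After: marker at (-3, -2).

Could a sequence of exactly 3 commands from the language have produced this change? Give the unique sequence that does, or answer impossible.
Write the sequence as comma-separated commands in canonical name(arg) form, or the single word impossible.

initial: config: θ0=180°, θ1=270°, e=0
step 1 (rotate(0, -90)): config: θ0=90°, θ1=270°, e=0
step 2 (rotate(0, -90)): config: θ0=0°, θ1=270°, e=0
step 3 (rotate(0, -90)): config: θ0=270°, θ1=270°, e=0
no other 3-command option fits: unique.

rotate(0, -90), rotate(0, -90), rotate(0, -90)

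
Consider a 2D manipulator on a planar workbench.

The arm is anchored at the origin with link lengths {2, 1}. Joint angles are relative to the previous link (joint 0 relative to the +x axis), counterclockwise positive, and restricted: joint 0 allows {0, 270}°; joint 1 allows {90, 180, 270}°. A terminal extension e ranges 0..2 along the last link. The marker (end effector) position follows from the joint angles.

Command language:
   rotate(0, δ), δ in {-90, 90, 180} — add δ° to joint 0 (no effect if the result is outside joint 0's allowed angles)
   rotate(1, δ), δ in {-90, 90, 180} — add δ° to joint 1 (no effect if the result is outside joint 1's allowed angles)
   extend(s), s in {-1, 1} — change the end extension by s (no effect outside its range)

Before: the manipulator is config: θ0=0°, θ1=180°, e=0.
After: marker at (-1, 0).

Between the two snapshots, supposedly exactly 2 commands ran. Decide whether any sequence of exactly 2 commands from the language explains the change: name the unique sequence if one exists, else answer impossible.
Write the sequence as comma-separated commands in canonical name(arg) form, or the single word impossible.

extend(1), extend(1)

t0: config: θ0=0°, θ1=180°, e=0
t=1 extend(1) ⇒ config: θ0=0°, θ1=180°, e=1
t=2 extend(1) ⇒ config: θ0=0°, θ1=180°, e=2
uniquely the one of 64 2-step routes that fits.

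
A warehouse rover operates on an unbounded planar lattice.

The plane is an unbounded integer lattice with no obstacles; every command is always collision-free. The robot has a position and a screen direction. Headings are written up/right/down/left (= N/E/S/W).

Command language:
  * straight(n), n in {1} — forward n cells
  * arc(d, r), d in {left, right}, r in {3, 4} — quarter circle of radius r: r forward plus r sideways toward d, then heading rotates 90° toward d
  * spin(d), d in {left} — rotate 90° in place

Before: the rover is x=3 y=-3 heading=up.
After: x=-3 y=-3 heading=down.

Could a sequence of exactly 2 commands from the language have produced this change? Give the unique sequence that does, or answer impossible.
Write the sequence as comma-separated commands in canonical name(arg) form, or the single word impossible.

arc(left, 3), arc(left, 3)

key: cell and facing (now S) both changed — the 2 commands mix motion and turning
initial: x=3 y=-3 heading=up
step 1 (arc(left, 3)): x=0 y=0 heading=left
step 2 (arc(left, 3)): x=-3 y=-3 heading=down
all 36 alternatives checked — unique.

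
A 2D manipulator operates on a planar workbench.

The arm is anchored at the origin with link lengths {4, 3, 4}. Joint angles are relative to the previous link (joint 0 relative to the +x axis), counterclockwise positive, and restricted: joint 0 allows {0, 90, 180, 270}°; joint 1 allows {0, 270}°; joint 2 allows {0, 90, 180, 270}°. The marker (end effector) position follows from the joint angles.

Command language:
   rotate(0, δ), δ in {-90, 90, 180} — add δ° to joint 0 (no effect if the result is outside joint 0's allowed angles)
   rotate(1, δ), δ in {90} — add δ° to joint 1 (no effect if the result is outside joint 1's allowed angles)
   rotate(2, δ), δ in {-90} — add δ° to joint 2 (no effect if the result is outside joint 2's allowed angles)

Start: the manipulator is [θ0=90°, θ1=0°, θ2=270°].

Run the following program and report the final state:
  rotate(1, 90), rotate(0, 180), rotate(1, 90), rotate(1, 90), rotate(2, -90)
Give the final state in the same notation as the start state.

start: [θ0=90°, θ1=0°, θ2=270°]
step 1 (rotate(1, 90)): [θ0=90°, θ1=0°, θ2=270°]
step 2 (rotate(0, 180)): [θ0=270°, θ1=0°, θ2=270°]
step 3 (rotate(1, 90)): [θ0=270°, θ1=0°, θ2=270°]
step 4 (rotate(1, 90)): [θ0=270°, θ1=0°, θ2=270°]
step 5 (rotate(2, -90)): [θ0=270°, θ1=0°, θ2=180°]

[θ0=270°, θ1=0°, θ2=180°]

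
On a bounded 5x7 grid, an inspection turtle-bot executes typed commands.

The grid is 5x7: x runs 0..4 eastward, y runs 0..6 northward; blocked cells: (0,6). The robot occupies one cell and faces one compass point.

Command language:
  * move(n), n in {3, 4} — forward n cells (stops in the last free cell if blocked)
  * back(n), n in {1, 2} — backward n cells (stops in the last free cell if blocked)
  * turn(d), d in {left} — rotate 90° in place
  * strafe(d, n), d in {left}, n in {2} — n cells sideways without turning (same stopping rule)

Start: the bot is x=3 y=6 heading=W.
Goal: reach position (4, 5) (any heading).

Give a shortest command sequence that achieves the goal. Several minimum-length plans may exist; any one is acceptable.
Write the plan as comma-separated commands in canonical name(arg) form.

back(1), strafe(left, 2), turn(left), back(1)

begin: x=3 y=6 heading=W
t=1 back(1) ⇒ x=4 y=6 heading=W
t=2 strafe(left, 2) ⇒ x=4 y=4 heading=W
t=3 turn(left) ⇒ x=4 y=4 heading=S
t=4 back(1) ⇒ x=4 y=5 heading=S
nothing shorter than 4 reaches the goal.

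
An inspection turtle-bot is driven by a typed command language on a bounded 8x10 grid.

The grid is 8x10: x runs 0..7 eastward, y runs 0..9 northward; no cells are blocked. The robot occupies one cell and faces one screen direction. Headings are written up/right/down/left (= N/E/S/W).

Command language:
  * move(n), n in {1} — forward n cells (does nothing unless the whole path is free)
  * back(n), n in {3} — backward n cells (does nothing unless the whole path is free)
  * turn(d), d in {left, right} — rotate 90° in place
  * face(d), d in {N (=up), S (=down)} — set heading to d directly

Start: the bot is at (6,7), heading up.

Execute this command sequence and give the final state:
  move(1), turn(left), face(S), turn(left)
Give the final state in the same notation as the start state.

at (6,8), heading right

from: at (6,7), heading up
1. move(1) → at (6,8), heading up
2. turn(left) → at (6,8), heading left
3. face(S) → at (6,8), heading down
4. turn(left) → at (6,8), heading right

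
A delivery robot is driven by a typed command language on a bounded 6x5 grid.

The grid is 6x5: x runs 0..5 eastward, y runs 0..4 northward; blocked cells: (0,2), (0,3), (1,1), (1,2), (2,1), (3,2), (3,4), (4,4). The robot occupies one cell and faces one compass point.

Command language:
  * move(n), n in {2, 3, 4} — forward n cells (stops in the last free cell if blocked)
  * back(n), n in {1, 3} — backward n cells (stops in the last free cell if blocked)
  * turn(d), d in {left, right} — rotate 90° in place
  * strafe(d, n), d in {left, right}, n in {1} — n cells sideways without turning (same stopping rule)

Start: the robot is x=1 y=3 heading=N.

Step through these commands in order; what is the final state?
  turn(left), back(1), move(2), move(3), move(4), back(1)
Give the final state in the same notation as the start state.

x=2 y=3 heading=W

t0: x=1 y=3 heading=N
step 1 (turn(left)): x=1 y=3 heading=W
step 2 (back(1)): x=2 y=3 heading=W
step 3 (move(2)): x=1 y=3 heading=W
step 4 (move(3)): x=1 y=3 heading=W
step 5 (move(4)): x=1 y=3 heading=W
step 6 (back(1)): x=2 y=3 heading=W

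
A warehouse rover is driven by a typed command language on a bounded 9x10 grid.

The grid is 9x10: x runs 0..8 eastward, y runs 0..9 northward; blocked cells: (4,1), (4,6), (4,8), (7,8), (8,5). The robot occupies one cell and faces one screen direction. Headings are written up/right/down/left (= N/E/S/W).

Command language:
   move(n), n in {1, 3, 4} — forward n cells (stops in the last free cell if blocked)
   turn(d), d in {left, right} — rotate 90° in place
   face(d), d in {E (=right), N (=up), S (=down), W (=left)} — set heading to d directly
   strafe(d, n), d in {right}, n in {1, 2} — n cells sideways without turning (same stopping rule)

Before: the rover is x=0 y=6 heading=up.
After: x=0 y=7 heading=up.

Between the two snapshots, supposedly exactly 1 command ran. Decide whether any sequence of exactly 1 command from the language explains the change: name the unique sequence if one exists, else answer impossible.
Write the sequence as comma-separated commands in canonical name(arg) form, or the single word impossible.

key: heading stays N — the single command does not turn
begin: x=0 y=6 heading=up
step 1 (move(1)): x=0 y=7 heading=up
no rival 1-sequence matches.

move(1)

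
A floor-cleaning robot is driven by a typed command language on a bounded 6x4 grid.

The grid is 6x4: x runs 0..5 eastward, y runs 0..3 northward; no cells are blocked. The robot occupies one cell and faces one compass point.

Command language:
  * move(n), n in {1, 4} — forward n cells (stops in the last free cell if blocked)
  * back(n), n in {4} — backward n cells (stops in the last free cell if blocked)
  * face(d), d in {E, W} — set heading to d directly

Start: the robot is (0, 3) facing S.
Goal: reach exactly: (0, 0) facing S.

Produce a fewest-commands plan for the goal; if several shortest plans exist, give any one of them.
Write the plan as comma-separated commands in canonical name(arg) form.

t0: (0, 3) facing S
[1] after move(4): (0, 0) facing S
minimal: 1 command(s), checked below 1.

move(4)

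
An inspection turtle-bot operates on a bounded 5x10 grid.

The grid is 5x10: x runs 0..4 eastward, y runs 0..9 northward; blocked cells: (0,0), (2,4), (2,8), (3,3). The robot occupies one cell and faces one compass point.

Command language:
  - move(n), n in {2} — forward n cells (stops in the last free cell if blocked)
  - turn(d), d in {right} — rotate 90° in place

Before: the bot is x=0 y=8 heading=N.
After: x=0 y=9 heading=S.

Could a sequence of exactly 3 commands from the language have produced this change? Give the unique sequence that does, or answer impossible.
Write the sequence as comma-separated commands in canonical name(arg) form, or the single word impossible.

move(2), turn(right), turn(right)

key: order matters: swapping move(2) and turn(right) lands elsewhere
initial: x=0 y=8 heading=N
[1] after move(2): x=0 y=9 heading=N
[2] after turn(right): x=0 y=9 heading=E
[3] after turn(right): x=0 y=9 heading=S
all 8 alternatives checked — unique.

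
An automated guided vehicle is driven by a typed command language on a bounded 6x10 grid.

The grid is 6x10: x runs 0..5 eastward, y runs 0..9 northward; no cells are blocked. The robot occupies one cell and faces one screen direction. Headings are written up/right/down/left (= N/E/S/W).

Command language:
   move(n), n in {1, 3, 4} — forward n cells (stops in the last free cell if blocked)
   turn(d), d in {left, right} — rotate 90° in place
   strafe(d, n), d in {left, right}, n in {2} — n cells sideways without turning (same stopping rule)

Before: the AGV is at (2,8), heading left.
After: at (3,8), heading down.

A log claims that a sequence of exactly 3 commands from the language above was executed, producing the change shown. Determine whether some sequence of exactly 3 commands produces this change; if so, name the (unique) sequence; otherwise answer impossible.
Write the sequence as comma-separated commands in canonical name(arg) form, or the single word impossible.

move(1), turn(left), strafe(left, 2)

key: running strafe(left, 2) before move(1) would end elsewhere — order is forced
from: at (2,8), heading left
1. move(1) → at (1,8), heading left
2. turn(left) → at (1,8), heading down
3. strafe(left, 2) → at (3,8), heading down
all 343 alternatives checked — unique.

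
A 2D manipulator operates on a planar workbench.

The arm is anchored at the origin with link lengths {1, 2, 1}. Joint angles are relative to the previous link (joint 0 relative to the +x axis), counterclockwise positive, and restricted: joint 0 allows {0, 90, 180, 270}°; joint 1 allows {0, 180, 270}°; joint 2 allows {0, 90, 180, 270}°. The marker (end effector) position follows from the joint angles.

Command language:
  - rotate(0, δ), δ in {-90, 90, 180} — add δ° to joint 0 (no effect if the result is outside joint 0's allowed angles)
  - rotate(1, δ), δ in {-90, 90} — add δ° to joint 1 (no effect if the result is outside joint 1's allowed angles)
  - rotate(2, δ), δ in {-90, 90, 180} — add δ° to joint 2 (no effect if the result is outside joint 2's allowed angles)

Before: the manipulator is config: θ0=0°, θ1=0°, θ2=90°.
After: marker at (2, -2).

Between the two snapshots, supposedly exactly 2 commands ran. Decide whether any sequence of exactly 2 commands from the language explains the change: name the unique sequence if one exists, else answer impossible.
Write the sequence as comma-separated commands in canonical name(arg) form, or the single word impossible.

key: order matters: swapping rotate(1, 90) and rotate(1, -90) lands elsewhere
begin: config: θ0=0°, θ1=0°, θ2=90°
[1] after rotate(1, 90): config: θ0=0°, θ1=0°, θ2=90°
[2] after rotate(1, -90): config: θ0=0°, θ1=270°, θ2=90°
no rival 2-sequence matches.

rotate(1, 90), rotate(1, -90)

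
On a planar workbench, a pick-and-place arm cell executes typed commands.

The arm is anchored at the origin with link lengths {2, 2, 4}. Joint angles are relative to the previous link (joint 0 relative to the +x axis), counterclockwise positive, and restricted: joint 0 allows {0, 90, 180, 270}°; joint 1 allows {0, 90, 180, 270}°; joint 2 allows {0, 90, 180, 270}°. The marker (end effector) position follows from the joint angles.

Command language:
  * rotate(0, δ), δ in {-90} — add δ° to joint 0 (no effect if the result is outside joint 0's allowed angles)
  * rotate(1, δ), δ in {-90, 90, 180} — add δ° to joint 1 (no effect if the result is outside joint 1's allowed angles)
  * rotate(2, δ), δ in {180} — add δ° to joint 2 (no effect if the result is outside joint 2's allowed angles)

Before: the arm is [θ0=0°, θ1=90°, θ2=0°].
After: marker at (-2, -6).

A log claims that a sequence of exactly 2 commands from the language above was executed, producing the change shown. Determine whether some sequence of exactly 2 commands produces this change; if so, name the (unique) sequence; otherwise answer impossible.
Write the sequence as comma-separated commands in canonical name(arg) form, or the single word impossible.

t0: [θ0=0°, θ1=90°, θ2=0°]
[1] after rotate(0, -90): [θ0=270°, θ1=90°, θ2=0°]
[2] after rotate(0, -90): [θ0=180°, θ1=90°, θ2=0°]
all 25 alternatives checked — unique.

rotate(0, -90), rotate(0, -90)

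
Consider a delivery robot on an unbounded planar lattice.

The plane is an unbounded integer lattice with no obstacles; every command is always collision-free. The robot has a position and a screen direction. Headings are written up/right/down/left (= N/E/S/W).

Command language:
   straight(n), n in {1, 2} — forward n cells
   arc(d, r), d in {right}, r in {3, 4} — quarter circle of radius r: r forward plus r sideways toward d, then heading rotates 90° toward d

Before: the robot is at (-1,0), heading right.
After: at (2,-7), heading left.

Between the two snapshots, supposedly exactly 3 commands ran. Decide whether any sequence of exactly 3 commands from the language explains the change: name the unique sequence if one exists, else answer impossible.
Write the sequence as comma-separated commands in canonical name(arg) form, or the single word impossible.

straight(2), arc(right, 4), arc(right, 3)

key: running arc(right, 3) before straight(2) would end elsewhere — order is forced
start: at (-1,0), heading right
step 1 (straight(2)): at (1,0), heading right
step 2 (arc(right, 4)): at (5,-4), heading down
step 3 (arc(right, 3)): at (2,-7), heading left
no rival 3-sequence matches.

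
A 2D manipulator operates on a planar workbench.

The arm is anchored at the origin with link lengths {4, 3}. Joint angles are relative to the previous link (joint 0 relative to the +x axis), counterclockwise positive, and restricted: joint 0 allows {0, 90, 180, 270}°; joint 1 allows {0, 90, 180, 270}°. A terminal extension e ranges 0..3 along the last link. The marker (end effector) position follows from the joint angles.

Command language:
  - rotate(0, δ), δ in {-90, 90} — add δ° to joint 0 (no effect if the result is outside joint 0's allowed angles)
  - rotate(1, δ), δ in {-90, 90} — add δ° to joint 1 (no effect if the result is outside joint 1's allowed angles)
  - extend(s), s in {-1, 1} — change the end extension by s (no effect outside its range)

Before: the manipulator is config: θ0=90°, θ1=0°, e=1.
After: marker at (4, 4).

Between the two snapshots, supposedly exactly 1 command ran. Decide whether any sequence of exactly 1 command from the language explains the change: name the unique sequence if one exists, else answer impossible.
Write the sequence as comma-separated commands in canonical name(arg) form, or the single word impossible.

rotate(1, -90)

t0: config: θ0=90°, θ1=0°, e=1
[1] after rotate(1, -90): config: θ0=90°, θ1=270°, e=1
no other 1-command option fits: unique.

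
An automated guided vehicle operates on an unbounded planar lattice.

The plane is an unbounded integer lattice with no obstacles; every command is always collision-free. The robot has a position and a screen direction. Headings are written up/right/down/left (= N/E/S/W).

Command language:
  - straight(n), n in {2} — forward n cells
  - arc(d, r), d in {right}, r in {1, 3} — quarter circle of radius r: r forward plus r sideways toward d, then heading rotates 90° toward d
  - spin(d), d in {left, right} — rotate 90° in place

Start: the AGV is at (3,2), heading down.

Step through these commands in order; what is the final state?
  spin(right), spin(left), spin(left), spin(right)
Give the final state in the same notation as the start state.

at (3,2), heading down

from: at (3,2), heading down
t=1 spin(right) ⇒ at (3,2), heading left
t=2 spin(left) ⇒ at (3,2), heading down
t=3 spin(left) ⇒ at (3,2), heading right
t=4 spin(right) ⇒ at (3,2), heading down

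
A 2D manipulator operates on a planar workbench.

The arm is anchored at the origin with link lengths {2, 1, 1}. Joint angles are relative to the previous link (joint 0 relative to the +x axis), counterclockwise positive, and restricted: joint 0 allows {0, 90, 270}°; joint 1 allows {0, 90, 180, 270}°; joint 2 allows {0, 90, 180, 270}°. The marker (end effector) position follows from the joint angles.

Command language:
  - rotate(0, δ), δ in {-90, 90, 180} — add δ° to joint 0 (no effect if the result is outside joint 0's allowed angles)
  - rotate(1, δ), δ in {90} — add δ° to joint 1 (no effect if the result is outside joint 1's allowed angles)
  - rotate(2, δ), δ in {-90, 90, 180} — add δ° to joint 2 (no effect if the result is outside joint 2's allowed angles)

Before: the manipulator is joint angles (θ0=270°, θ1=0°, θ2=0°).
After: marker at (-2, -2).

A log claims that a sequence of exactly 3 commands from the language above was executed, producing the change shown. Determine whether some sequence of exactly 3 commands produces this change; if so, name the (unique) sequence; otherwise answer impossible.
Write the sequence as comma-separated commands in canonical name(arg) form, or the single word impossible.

rotate(1, 90), rotate(1, 90), rotate(1, 90)

t0: joint angles (θ0=270°, θ1=0°, θ2=0°)
step 1 (rotate(1, 90)): joint angles (θ0=270°, θ1=90°, θ2=0°)
step 2 (rotate(1, 90)): joint angles (θ0=270°, θ1=180°, θ2=0°)
step 3 (rotate(1, 90)): joint angles (θ0=270°, θ1=270°, θ2=0°)
no other 3-command option fits: unique.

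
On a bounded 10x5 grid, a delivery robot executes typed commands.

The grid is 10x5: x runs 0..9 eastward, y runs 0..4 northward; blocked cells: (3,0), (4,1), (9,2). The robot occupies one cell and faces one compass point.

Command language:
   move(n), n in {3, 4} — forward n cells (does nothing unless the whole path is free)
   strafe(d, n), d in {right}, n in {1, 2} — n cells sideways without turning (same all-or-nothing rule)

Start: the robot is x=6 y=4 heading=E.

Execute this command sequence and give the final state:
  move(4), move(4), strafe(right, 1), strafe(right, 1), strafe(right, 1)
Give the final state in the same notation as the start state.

start: x=6 y=4 heading=E
[1] after move(4): x=6 y=4 heading=E
[2] after move(4): x=6 y=4 heading=E
[3] after strafe(right, 1): x=6 y=3 heading=E
[4] after strafe(right, 1): x=6 y=2 heading=E
[5] after strafe(right, 1): x=6 y=1 heading=E

x=6 y=1 heading=E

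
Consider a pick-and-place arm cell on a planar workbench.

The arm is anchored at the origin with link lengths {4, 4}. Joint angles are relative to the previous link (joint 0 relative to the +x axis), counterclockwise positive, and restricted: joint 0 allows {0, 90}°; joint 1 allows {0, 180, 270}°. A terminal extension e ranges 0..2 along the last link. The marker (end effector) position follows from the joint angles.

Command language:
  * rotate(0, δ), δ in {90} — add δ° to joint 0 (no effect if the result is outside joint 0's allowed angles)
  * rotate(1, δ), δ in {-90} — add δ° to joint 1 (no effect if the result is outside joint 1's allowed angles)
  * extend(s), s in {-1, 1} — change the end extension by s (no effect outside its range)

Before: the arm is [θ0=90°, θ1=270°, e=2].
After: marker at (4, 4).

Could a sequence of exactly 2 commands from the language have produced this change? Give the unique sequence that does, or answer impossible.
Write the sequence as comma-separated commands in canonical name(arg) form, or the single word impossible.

extend(-1), extend(-1)

initial: [θ0=90°, θ1=270°, e=2]
t=1 extend(-1) ⇒ [θ0=90°, θ1=270°, e=1]
t=2 extend(-1) ⇒ [θ0=90°, θ1=270°, e=0]
no rival 2-sequence matches.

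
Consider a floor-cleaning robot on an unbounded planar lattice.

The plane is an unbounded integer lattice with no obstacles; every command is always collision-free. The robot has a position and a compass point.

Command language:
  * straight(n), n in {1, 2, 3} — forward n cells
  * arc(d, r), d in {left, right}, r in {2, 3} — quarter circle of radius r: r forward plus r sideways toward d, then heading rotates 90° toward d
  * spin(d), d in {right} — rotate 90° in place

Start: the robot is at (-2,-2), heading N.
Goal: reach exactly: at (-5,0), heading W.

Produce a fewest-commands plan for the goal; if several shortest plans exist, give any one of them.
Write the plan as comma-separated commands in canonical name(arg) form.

arc(left, 2), straight(1)

t0: at (-2,-2), heading N
[1] after arc(left, 2): at (-4,0), heading W
[2] after straight(1): at (-5,0), heading W
nothing shorter than 2 reaches the goal.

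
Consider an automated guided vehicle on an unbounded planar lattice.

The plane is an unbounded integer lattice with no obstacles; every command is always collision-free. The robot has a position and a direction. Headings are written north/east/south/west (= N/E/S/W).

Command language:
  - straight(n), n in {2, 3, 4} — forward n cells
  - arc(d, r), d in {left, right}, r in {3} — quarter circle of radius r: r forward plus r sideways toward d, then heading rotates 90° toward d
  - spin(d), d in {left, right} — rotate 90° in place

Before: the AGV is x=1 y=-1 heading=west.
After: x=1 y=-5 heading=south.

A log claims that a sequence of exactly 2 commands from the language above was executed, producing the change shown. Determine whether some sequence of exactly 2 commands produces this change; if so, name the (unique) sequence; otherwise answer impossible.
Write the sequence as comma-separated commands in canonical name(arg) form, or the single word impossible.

spin(left), straight(4)

key: cell and facing (now S) both changed — the 2 commands mix motion and turning
begin: x=1 y=-1 heading=west
t=1 spin(left) ⇒ x=1 y=-1 heading=south
t=2 straight(4) ⇒ x=1 y=-5 heading=south
all 49 alternatives checked — unique.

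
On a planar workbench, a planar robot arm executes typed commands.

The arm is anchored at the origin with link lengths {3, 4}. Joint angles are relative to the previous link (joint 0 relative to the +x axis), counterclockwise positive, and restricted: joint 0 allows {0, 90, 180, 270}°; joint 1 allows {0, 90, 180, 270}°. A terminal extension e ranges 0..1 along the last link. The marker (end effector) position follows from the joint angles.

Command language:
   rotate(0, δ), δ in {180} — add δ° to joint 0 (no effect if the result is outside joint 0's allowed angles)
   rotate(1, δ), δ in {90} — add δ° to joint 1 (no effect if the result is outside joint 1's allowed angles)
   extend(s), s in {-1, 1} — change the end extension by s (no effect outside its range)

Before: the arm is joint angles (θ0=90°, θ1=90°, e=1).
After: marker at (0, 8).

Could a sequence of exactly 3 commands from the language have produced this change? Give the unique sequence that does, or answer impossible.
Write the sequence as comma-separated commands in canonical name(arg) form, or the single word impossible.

t0: joint angles (θ0=90°, θ1=90°, e=1)
[1] after rotate(1, 90): joint angles (θ0=90°, θ1=180°, e=1)
[2] after rotate(1, 90): joint angles (θ0=90°, θ1=270°, e=1)
[3] after rotate(1, 90): joint angles (θ0=90°, θ1=0°, e=1)
uniquely the one of 64 3-step routes that fits.

rotate(1, 90), rotate(1, 90), rotate(1, 90)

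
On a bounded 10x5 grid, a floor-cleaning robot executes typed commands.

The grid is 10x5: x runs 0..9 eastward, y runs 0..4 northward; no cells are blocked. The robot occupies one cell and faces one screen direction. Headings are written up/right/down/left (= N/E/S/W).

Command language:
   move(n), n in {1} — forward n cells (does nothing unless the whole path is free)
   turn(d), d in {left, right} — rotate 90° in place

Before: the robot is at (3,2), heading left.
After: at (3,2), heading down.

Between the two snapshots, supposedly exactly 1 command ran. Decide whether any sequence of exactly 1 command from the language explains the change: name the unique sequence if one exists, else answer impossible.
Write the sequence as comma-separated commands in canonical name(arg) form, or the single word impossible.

turn(left)

key: (3,2) unchanged — the single command moves nothing
start: at (3,2), heading left
[1] after turn(left): at (3,2), heading down
no other 1-command option fits: unique.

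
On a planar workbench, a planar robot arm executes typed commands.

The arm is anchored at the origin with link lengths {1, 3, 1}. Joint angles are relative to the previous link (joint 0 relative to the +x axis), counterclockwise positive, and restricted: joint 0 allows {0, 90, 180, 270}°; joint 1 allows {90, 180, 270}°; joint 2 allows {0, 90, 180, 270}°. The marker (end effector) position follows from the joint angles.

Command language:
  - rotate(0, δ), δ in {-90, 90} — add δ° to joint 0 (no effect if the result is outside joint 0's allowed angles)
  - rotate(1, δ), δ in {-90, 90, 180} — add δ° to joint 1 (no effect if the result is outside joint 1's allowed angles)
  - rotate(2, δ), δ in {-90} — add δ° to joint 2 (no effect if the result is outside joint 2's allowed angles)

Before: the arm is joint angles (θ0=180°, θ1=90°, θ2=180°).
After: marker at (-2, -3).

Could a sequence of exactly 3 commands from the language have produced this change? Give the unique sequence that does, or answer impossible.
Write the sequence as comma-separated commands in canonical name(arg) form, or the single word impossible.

begin: joint angles (θ0=180°, θ1=90°, θ2=180°)
1. rotate(2, -90) → joint angles (θ0=180°, θ1=90°, θ2=90°)
2. rotate(2, -90) → joint angles (θ0=180°, θ1=90°, θ2=0°)
3. rotate(2, -90) → joint angles (θ0=180°, θ1=90°, θ2=270°)
no other 3-command option fits: unique.

rotate(2, -90), rotate(2, -90), rotate(2, -90)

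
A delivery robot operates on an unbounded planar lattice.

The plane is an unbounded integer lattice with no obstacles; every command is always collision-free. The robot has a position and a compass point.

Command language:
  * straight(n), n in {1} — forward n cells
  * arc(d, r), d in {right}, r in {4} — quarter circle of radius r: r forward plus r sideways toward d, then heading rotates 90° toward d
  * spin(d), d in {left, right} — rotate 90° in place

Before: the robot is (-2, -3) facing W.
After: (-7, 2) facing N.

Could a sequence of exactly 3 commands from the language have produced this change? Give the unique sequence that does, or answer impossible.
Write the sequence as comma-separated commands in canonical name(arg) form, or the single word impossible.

straight(1), arc(right, 4), straight(1)

key: cell and facing (now N) both changed — the 3 commands mix motion and turning
initial: (-2, -3) facing W
1. straight(1) → (-3, -3) facing W
2. arc(right, 4) → (-7, 1) facing N
3. straight(1) → (-7, 2) facing N
uniquely the one of 64 3-step routes that fits.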